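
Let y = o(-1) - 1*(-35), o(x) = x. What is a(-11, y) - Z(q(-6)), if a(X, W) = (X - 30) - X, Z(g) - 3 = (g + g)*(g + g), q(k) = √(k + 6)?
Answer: -33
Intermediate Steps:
q(k) = √(6 + k)
Z(g) = 3 + 4*g² (Z(g) = 3 + (g + g)*(g + g) = 3 + (2*g)*(2*g) = 3 + 4*g²)
y = 34 (y = -1 - 1*(-35) = -1 + 35 = 34)
a(X, W) = -30 (a(X, W) = (-30 + X) - X = -30)
a(-11, y) - Z(q(-6)) = -30 - (3 + 4*(√(6 - 6))²) = -30 - (3 + 4*(√0)²) = -30 - (3 + 4*0²) = -30 - (3 + 4*0) = -30 - (3 + 0) = -30 - 1*3 = -30 - 3 = -33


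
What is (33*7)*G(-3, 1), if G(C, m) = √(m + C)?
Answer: 231*I*√2 ≈ 326.68*I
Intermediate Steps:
G(C, m) = √(C + m)
(33*7)*G(-3, 1) = (33*7)*√(-3 + 1) = 231*√(-2) = 231*(I*√2) = 231*I*√2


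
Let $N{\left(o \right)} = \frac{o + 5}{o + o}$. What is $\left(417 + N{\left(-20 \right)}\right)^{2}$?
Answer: $\frac{11148921}{64} \approx 1.742 \cdot 10^{5}$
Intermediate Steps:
$N{\left(o \right)} = \frac{5 + o}{2 o}$
$\left(417 + N{\left(-20 \right)}\right)^{2} = \left(417 + \frac{5 - 20}{2 \left(-20\right)}\right)^{2} = \left(417 + \frac{1}{2} \left(- \frac{1}{20}\right) \left(-15\right)\right)^{2} = \left(417 + \frac{3}{8}\right)^{2} = \left(\frac{3339}{8}\right)^{2} = \frac{11148921}{64}$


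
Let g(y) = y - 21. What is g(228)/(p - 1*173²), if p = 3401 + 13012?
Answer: -207/13516 ≈ -0.015315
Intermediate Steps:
p = 16413
g(y) = -21 + y
g(228)/(p - 1*173²) = (-21 + 228)/(16413 - 1*173²) = 207/(16413 - 1*29929) = 207/(16413 - 29929) = 207/(-13516) = 207*(-1/13516) = -207/13516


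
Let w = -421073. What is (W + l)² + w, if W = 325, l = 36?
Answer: -290752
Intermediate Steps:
(W + l)² + w = (325 + 36)² - 421073 = 361² - 421073 = 130321 - 421073 = -290752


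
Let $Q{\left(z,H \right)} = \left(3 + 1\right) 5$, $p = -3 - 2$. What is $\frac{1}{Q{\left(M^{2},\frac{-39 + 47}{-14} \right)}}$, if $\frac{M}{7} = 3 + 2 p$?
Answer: $\frac{1}{20} \approx 0.05$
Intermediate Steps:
$p = -5$
$M = -49$ ($M = 7 \left(3 + 2 \left(-5\right)\right) = 7 \left(3 - 10\right) = 7 \left(-7\right) = -49$)
$Q{\left(z,H \right)} = 20$ ($Q{\left(z,H \right)} = 4 \cdot 5 = 20$)
$\frac{1}{Q{\left(M^{2},\frac{-39 + 47}{-14} \right)}} = \frac{1}{20}$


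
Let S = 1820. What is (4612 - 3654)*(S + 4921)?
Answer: 6457878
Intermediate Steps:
(4612 - 3654)*(S + 4921) = (4612 - 3654)*(1820 + 4921) = 958*6741 = 6457878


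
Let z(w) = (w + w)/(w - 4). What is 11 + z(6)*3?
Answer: 29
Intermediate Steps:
z(w) = 2*w/(-4 + w) (z(w) = (2*w)/(-4 + w) = 2*w/(-4 + w))
11 + z(6)*3 = 11 + (2*6/(-4 + 6))*3 = 11 + (2*6/2)*3 = 11 + (2*6*(1/2))*3 = 11 + 6*3 = 11 + 18 = 29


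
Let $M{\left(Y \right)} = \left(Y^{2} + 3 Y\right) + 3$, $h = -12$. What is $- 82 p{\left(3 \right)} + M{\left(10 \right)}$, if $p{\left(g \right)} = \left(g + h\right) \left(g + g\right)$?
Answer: $4561$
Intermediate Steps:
$M{\left(Y \right)} = 3 + Y^{2} + 3 Y$
$p{\left(g \right)} = 2 g \left(-12 + g\right)$ ($p{\left(g \right)} = \left(g - 12\right) \left(g + g\right) = \left(-12 + g\right) 2 g = 2 g \left(-12 + g\right)$)
$- 82 p{\left(3 \right)} + M{\left(10 \right)} = - 82 \cdot 2 \cdot 3 \left(-12 + 3\right) + \left(3 + 10^{2} + 3 \cdot 10\right) = - 82 \cdot 2 \cdot 3 \left(-9\right) + \left(3 + 100 + 30\right) = \left(-82\right) \left(-54\right) + 133 = 4428 + 133 = 4561$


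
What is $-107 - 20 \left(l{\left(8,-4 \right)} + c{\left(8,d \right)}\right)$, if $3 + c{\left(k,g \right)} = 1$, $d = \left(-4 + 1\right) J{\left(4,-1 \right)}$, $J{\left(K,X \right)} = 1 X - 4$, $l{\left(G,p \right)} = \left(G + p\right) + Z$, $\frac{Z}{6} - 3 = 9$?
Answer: $-1587$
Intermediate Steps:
$Z = 72$ ($Z = 18 + 6 \cdot 9 = 18 + 54 = 72$)
$l{\left(G,p \right)} = 72 + G + p$ ($l{\left(G,p \right)} = \left(G + p\right) + 72 = 72 + G + p$)
$J{\left(K,X \right)} = -4 + X$ ($J{\left(K,X \right)} = X - 4 = -4 + X$)
$d = 15$ ($d = \left(-4 + 1\right) \left(-4 - 1\right) = \left(-3\right) \left(-5\right) = 15$)
$c{\left(k,g \right)} = -2$ ($c{\left(k,g \right)} = -3 + 1 = -2$)
$-107 - 20 \left(l{\left(8,-4 \right)} + c{\left(8,d \right)}\right) = -107 - 20 \left(\left(72 + 8 - 4\right) - 2\right) = -107 - 20 \left(76 - 2\right) = -107 - 1480 = -1587$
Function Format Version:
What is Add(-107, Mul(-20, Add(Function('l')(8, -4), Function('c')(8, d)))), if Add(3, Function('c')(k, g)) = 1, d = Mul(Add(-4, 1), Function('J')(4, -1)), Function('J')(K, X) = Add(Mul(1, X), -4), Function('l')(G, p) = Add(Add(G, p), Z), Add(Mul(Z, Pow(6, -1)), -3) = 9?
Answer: -1587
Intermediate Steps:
Z = 72 (Z = Add(18, Mul(6, 9)) = Add(18, 54) = 72)
Function('l')(G, p) = Add(72, G, p) (Function('l')(G, p) = Add(Add(G, p), 72) = Add(72, G, p))
Function('J')(K, X) = Add(-4, X) (Function('J')(K, X) = Add(X, -4) = Add(-4, X))
d = 15 (d = Mul(Add(-4, 1), Add(-4, -1)) = Mul(-3, -5) = 15)
Function('c')(k, g) = -2 (Function('c')(k, g) = Add(-3, 1) = -2)
Add(-107, Mul(-20, Add(Function('l')(8, -4), Function('c')(8, d)))) = Add(-107, Mul(-20, Add(Add(72, 8, -4), -2))) = Add(-107, Mul(-20, Add(76, -2))) = Add(-107, Mul(-20, 74)) = Add(-107, -1480) = -1587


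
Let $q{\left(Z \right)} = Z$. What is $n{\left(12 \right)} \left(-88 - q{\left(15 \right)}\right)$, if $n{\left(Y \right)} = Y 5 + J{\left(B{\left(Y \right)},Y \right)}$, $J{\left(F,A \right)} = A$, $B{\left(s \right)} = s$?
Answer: $-7416$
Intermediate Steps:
$n{\left(Y \right)} = 6 Y$ ($n{\left(Y \right)} = Y 5 + Y = 5 Y + Y = 6 Y$)
$n{\left(12 \right)} \left(-88 - q{\left(15 \right)}\right) = 6 \cdot 12 \left(-88 - 15\right) = 72 \left(-88 - 15\right) = 72 \left(-103\right) = -7416$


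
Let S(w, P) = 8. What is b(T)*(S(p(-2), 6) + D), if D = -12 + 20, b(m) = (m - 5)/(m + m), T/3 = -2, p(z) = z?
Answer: 44/3 ≈ 14.667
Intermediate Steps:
T = -6 (T = 3*(-2) = -6)
b(m) = (-5 + m)/(2*m) (b(m) = (-5 + m)/((2*m)) = (-5 + m)*(1/(2*m)) = (-5 + m)/(2*m))
D = 8
b(T)*(S(p(-2), 6) + D) = ((½)*(-5 - 6)/(-6))*(8 + 8) = ((½)*(-⅙)*(-11))*16 = (11/12)*16 = 44/3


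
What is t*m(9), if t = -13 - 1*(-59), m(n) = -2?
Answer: -92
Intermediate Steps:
t = 46 (t = -13 + 59 = 46)
t*m(9) = 46*(-2) = -92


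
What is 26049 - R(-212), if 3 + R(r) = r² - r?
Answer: -19104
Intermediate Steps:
R(r) = -3 + r² - r (R(r) = -3 + (r² - r) = -3 + r² - r)
26049 - R(-212) = 26049 - (-3 + (-212)² - 1*(-212)) = 26049 - (-3 + 44944 + 212) = 26049 - 1*45153 = 26049 - 45153 = -19104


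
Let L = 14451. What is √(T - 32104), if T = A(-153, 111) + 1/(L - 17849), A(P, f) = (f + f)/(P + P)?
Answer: I*√964175443098162/173298 ≈ 179.18*I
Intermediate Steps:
A(P, f) = f/P (A(P, f) = (2*f)/((2*P)) = (2*f)*(1/(2*P)) = f/P)
T = -125777/173298 (T = 111/(-153) + 1/(14451 - 17849) = 111*(-1/153) + 1/(-3398) = -37/51 - 1/3398 = -125777/173298 ≈ -0.72578)
√(T - 32104) = √(-125777/173298 - 32104) = √(-5563684769/173298) = I*√964175443098162/173298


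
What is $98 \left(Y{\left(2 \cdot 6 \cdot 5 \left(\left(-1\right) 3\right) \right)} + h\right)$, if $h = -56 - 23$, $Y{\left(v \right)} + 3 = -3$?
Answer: $-8330$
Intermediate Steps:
$Y{\left(v \right)} = -6$ ($Y{\left(v \right)} = -3 - 3 = -6$)
$h = -79$ ($h = -56 - 23 = -79$)
$98 \left(Y{\left(2 \cdot 6 \cdot 5 \left(\left(-1\right) 3\right) \right)} + h\right) = 98 \left(-6 - 79\right) = 98 \left(-85\right) = -8330$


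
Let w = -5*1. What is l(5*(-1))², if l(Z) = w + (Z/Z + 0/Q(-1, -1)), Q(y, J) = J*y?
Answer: 16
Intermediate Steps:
w = -5
l(Z) = -4 (l(Z) = -5 + (Z/Z + 0/((-1*(-1)))) = -5 + (1 + 0/1) = -5 + (1 + 0*1) = -5 + (1 + 0) = -5 + 1 = -4)
l(5*(-1))² = (-4)² = 16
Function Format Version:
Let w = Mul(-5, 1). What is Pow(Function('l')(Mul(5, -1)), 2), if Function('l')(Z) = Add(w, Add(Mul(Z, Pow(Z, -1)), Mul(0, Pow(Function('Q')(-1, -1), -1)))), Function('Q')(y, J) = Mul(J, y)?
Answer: 16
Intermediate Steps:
w = -5
Function('l')(Z) = -4 (Function('l')(Z) = Add(-5, Add(Mul(Z, Pow(Z, -1)), Mul(0, Pow(Mul(-1, -1), -1)))) = Add(-5, Add(1, Mul(0, Pow(1, -1)))) = Add(-5, Add(1, Mul(0, 1))) = Add(-5, Add(1, 0)) = Add(-5, 1) = -4)
Pow(Function('l')(Mul(5, -1)), 2) = Pow(-4, 2) = 16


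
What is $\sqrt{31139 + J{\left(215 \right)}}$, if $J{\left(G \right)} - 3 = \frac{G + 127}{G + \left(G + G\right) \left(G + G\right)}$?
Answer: $\frac{2 \sqrt{29643347701730}}{61705} \approx 176.47$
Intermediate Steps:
$J{\left(G \right)} = 3 + \frac{127 + G}{G + 4 G^{2}}$ ($J{\left(G \right)} = 3 + \frac{G + 127}{G + \left(G + G\right) \left(G + G\right)} = 3 + \frac{127 + G}{G + 2 G 2 G} = 3 + \frac{127 + G}{G + 4 G^{2}}$)
$\sqrt{31139 + J{\left(215 \right)}} = \sqrt{31139 + \frac{127 + 4 \cdot 215 + 12 \cdot 215^{2}}{215 \left(1 + 4 \cdot 215\right)}} = \sqrt{31139 + \frac{127 + 860 + 12 \cdot 46225}{215 \left(1 + 860\right)}} = \sqrt{31139 + \frac{127 + 860 + 554700}{215 \cdot 861}} = \sqrt{31139 + \frac{1}{215} \cdot \frac{1}{861} \cdot 555687} = \sqrt{31139 + \frac{185229}{61705}} = \sqrt{\frac{1921617224}{61705}} = \frac{2 \sqrt{29643347701730}}{61705}$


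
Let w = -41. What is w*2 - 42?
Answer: -124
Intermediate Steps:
w*2 - 42 = -41*2 - 42 = -82 - 42 = -124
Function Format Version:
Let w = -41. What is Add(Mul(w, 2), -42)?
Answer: -124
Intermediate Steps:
Add(Mul(w, 2), -42) = Add(Mul(-41, 2), -42) = Add(-82, -42) = -124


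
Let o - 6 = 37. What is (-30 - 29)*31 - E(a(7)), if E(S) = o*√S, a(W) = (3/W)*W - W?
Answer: -1829 - 86*I ≈ -1829.0 - 86.0*I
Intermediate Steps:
o = 43 (o = 6 + 37 = 43)
a(W) = 3 - W
E(S) = 43*√S
(-30 - 29)*31 - E(a(7)) = (-30 - 29)*31 - 43*√(3 - 1*7) = -59*31 - 43*√(3 - 7) = -1829 - 43*√(-4) = -1829 - 43*2*I = -1829 - 86*I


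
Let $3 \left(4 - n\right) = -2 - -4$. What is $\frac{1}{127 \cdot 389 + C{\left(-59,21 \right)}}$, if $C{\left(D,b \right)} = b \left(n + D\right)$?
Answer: $\frac{1}{48234} \approx 2.0732 \cdot 10^{-5}$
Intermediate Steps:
$n = \frac{10}{3}$ ($n = 4 - \frac{-2 - -4}{3} = 4 - \frac{-2 + 4}{3} = 4 - \frac{2}{3} = \frac{10}{3} \approx 3.3333$)
$C{\left(D,b \right)} = b \left(\frac{10}{3} + D\right)$
$\frac{1}{127 \cdot 389 + C{\left(-59,21 \right)}} = \frac{1}{127 \cdot 389 + \frac{1}{3} \cdot 21 \left(10 + 3 \left(-59\right)\right)} = \frac{1}{49403 + \frac{1}{3} \cdot 21 \left(10 - 177\right)} = \frac{1}{49403 + \frac{1}{3} \cdot 21 \left(-167\right)} = \frac{1}{49403 - 1169} = \frac{1}{48234}$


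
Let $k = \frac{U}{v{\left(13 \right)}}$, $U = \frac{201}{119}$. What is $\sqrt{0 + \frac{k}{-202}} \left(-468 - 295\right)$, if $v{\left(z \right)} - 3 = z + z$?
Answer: $- \frac{109 i \sqrt{140117502}}{99586} \approx - 12.956 i$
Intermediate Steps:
$U = \frac{201}{119}$ ($U = 201 \cdot \frac{1}{119} = \frac{201}{119} \approx 1.6891$)
$v{\left(z \right)} = 3 + 2 z$ ($v{\left(z \right)} = 3 + \left(z + z\right) = 3 + 2 z$)
$k = \frac{201}{3451}$ ($k = \frac{201}{119 \left(3 + 2 \cdot 13\right)} = \frac{201}{119 \left(3 + 26\right)} = \frac{201}{119 \cdot 29} = \frac{201}{119} \cdot \frac{1}{29} = \frac{201}{3451} \approx 0.058244$)
$\sqrt{0 + \frac{k}{-202}} \left(-468 - 295\right) = \sqrt{0 + \frac{201}{3451 \left(-202\right)}} \left(-468 - 295\right) = \sqrt{0 + \frac{201}{3451} \left(- \frac{1}{202}\right)} \left(-763\right) = \sqrt{0 - \frac{201}{697102}} \left(-763\right) = \sqrt{- \frac{201}{697102}} \left(-763\right) = \frac{i \sqrt{140117502}}{697102} \left(-763\right) = - \frac{109 i \sqrt{140117502}}{99586}$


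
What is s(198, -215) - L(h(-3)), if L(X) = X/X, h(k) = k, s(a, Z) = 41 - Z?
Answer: 255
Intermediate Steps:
L(X) = 1
s(198, -215) - L(h(-3)) = (41 - 1*(-215)) - 1*1 = (41 + 215) - 1 = 256 - 1 = 255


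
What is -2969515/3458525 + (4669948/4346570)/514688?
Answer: -66431672799445157/77371611108088640 ≈ -0.85861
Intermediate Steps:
-2969515/3458525 + (4669948/4346570)/514688 = -2969515*1/3458525 + (4669948*(1/4346570))*(1/514688) = -593903/691705 + (2334974/2173285)*(1/514688) = -593903/691705 + 1167487/559281855040 = -66431672799445157/77371611108088640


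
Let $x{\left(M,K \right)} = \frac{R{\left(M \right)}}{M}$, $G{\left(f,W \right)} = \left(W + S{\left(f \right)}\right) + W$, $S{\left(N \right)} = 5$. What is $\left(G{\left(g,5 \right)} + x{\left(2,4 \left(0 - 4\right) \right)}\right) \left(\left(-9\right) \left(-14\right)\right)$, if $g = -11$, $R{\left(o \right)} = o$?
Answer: $2016$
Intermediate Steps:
$G{\left(f,W \right)} = 5 + 2 W$ ($G{\left(f,W \right)} = \left(W + 5\right) + W = \left(5 + W\right) + W = 5 + 2 W$)
$x{\left(M,K \right)} = 1$ ($x{\left(M,K \right)} = \frac{M}{M} = 1$)
$\left(G{\left(g,5 \right)} + x{\left(2,4 \left(0 - 4\right) \right)}\right) \left(\left(-9\right) \left(-14\right)\right) = \left(\left(5 + 2 \cdot 5\right) + 1\right) \left(\left(-9\right) \left(-14\right)\right) = \left(\left(5 + 10\right) + 1\right) 126 = \left(15 + 1\right) 126 = 16 \cdot 126 = 2016$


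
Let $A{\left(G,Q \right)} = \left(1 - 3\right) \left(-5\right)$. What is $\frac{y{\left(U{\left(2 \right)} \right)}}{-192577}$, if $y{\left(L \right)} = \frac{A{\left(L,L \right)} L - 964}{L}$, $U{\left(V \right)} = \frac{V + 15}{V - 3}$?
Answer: $- \frac{162}{467687} \approx -0.00034639$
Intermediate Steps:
$A{\left(G,Q \right)} = 10$ ($A{\left(G,Q \right)} = \left(-2\right) \left(-5\right) = 10$)
$U{\left(V \right)} = \frac{15 + V}{-3 + V}$
$y{\left(L \right)} = \frac{-964 + 10 L}{L}$ ($y{\left(L \right)} = \frac{10 L - 964}{L} = \frac{-964 + 10 L}{L}$)
$\frac{y{\left(U{\left(2 \right)} \right)}}{-192577} = \frac{10 - \frac{964}{\frac{1}{-3 + 2} \left(15 + 2\right)}}{-192577} = \left(10 - \frac{964}{\frac{1}{-1} \cdot 17}\right) \left(- \frac{1}{192577}\right) = \left(10 - \frac{964}{\left(-1\right) 17}\right) \left(- \frac{1}{192577}\right) = \left(10 - \frac{964}{-17}\right) \left(- \frac{1}{192577}\right) = \left(10 - - \frac{964}{17}\right) \left(- \frac{1}{192577}\right) = \left(10 + \frac{964}{17}\right) \left(- \frac{1}{192577}\right) = \frac{1134}{17} \left(- \frac{1}{192577}\right) = - \frac{162}{467687}$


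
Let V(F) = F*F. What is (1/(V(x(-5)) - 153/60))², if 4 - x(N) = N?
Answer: 400/2461761 ≈ 0.00016249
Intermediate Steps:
x(N) = 4 - N
V(F) = F²
(1/(V(x(-5)) - 153/60))² = (1/((4 - 1*(-5))² - 153/60))² = (1/((4 + 5)² - 153*1/60))² = (1/(9² - 51/20))² = (1/(81 - 51/20))² = (1/(1569/20))² = (20/1569)² = 400/2461761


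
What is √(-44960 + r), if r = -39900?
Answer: 2*I*√21215 ≈ 291.31*I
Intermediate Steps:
√(-44960 + r) = √(-44960 - 39900) = √(-84860) = 2*I*√21215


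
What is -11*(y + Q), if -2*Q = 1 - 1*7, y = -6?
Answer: 33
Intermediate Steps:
Q = 3 (Q = -(1 - 1*7)/2 = -(1 - 7)/2 = -1/2*(-6) = 3)
-11*(y + Q) = -11*(-6 + 3) = -11*(-3) = 33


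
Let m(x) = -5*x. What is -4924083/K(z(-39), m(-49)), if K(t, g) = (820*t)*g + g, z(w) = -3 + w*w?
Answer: -4924083/304966445 ≈ -0.016146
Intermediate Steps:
z(w) = -3 + w²
K(t, g) = g + 820*g*t (K(t, g) = 820*g*t + g = g + 820*g*t)
-4924083/K(z(-39), m(-49)) = -4924083*1/(245*(1 + 820*(-3 + (-39)²))) = -4924083*1/(245*(1 + 820*(-3 + 1521))) = -4924083*1/(245*(1 + 820*1518)) = -4924083*1/(245*(1 + 1244760)) = -4924083/(245*1244761) = -4924083/304966445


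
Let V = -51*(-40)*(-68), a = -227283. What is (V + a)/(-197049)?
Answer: 122001/65683 ≈ 1.8574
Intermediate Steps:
V = -138720 (V = 2040*(-68) = -138720)
(V + a)/(-197049) = (-138720 - 227283)/(-197049) = -366003*(-1/197049) = 122001/65683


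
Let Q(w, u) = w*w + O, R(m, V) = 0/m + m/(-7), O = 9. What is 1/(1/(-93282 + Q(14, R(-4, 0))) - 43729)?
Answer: -93077/4070164134 ≈ -2.2868e-5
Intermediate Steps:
R(m, V) = -m/7 (R(m, V) = 0 + m*(-⅐) = 0 - m/7 = -m/7)
Q(w, u) = 9 + w² (Q(w, u) = w*w + 9 = w² + 9 = 9 + w²)
1/(1/(-93282 + Q(14, R(-4, 0))) - 43729) = 1/(1/(-93282 + (9 + 14²)) - 43729) = 1/(1/(-93282 + (9 + 196)) - 43729) = 1/(1/(-93282 + 205) - 43729) = 1/(1/(-93077) - 43729) = 1/(-1/93077 - 43729) = 1/(-4070164134/93077) = -93077/4070164134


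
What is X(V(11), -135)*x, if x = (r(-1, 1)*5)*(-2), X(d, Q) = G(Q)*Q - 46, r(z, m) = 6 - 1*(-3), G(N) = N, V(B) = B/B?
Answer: -1636110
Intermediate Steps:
V(B) = 1
r(z, m) = 9 (r(z, m) = 6 + 3 = 9)
X(d, Q) = -46 + Q² (X(d, Q) = Q*Q - 46 = Q² - 46 = -46 + Q²)
x = -90 (x = (9*5)*(-2) = 45*(-2) = -90)
X(V(11), -135)*x = (-46 + (-135)²)*(-90) = (-46 + 18225)*(-90) = 18179*(-90) = -1636110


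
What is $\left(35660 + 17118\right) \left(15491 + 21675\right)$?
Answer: $1961547148$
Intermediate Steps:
$\left(35660 + 17118\right) \left(15491 + 21675\right) = 52778 \cdot 37166 = 1961547148$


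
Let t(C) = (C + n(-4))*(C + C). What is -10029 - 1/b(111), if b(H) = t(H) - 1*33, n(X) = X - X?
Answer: -246803662/24609 ≈ -10029.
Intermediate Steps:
n(X) = 0
t(C) = 2*C² (t(C) = (C + 0)*(C + C) = C*(2*C) = 2*C²)
b(H) = -33 + 2*H² (b(H) = 2*H² - 1*33 = 2*H² - 33 = -33 + 2*H²)
-10029 - 1/b(111) = -10029 - 1/(-33 + 2*111²) = -10029 - 1/(-33 + 2*12321) = -10029 - 1/(-33 + 24642) = -10029 - 1/24609 = -246803662/24609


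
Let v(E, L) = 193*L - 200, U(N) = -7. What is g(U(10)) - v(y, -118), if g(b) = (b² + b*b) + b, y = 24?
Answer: 23065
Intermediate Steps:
v(E, L) = -200 + 193*L
g(b) = b + 2*b² (g(b) = (b² + b²) + b = 2*b² + b = b + 2*b²)
g(U(10)) - v(y, -118) = -7*(1 + 2*(-7)) - (-200 + 193*(-118)) = -7*(1 - 14) - (-200 - 22774) = -7*(-13) - 1*(-22974) = 91 + 22974 = 23065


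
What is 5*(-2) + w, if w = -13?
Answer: -23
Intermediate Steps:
5*(-2) + w = 5*(-2) - 13 = -10 - 13 = -23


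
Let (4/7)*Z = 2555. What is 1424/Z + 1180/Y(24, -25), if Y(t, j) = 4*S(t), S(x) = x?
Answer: 5412779/429240 ≈ 12.610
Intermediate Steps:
Z = 17885/4 (Z = (7/4)*2555 = 17885/4 ≈ 4471.3)
Y(t, j) = 4*t
1424/Z + 1180/Y(24, -25) = 1424/(17885/4) + 1180/((4*24)) = 1424*(4/17885) + 1180/96 = 5696/17885 + 1180*(1/96) = 5696/17885 + 295/24 = 5412779/429240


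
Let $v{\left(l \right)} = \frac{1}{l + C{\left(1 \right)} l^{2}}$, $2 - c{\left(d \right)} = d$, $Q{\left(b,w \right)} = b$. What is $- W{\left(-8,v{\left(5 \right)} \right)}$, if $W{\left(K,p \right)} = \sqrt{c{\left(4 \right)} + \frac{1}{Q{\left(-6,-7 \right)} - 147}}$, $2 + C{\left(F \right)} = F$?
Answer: $- \frac{i \sqrt{5219}}{51} \approx - 1.4165 i$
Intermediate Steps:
$c{\left(d \right)} = 2 - d$
$C{\left(F \right)} = -2 + F$
$v{\left(l \right)} = \frac{1}{l - l^{2}}$ ($v{\left(l \right)} = \frac{1}{l + \left(-2 + 1\right) l^{2}} = \frac{1}{l - l^{2}}$)
$W{\left(K,p \right)} = \frac{i \sqrt{5219}}{51}$ ($W{\left(K,p \right)} = \sqrt{\left(2 - 4\right) + \frac{1}{-6 - 147}} = \sqrt{\left(2 - 4\right) + \frac{1}{-153}} = \sqrt{-2 - \frac{1}{153}} = \sqrt{- \frac{307}{153}} = \frac{i \sqrt{5219}}{51}$)
$- W{\left(-8,v{\left(5 \right)} \right)} = - \frac{i \sqrt{5219}}{51}$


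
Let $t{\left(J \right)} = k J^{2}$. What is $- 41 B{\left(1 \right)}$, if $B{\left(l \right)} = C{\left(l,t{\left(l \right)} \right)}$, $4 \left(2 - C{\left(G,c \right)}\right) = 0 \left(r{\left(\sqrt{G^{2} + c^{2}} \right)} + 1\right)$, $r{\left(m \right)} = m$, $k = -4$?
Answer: $-82$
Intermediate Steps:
$t{\left(J \right)} = - 4 J^{2}$
$C{\left(G,c \right)} = 2$ ($C{\left(G,c \right)} = 2 - \frac{0 \left(\sqrt{G^{2} + c^{2}} + 1\right)}{4} = 2 - \frac{0 \left(1 + \sqrt{G^{2} + c^{2}}\right)}{4} = 2 - 0 = 2 + 0 = 2$)
$B{\left(l \right)} = 2$
$- 41 B{\left(1 \right)} = \left(-41\right) 2 = -82$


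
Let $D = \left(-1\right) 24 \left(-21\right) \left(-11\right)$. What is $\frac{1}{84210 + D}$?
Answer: $\frac{1}{78666} \approx 1.2712 \cdot 10^{-5}$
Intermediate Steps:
$D = -5544$ ($D = \left(-24\right) \left(-21\right) \left(-11\right) = 504 \left(-11\right) = -5544$)
$\frac{1}{84210 + D} = \frac{1}{84210 - 5544} = \frac{1}{78666}$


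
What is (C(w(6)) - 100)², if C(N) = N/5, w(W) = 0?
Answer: 10000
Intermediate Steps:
C(N) = N/5 (C(N) = N*(⅕) = N/5)
(C(w(6)) - 100)² = ((⅕)*0 - 100)² = (0 - 100)² = (-100)² = 10000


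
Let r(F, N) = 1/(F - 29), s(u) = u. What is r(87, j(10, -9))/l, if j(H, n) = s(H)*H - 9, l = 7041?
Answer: 1/408378 ≈ 2.4487e-6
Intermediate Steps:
j(H, n) = -9 + H² (j(H, n) = H*H - 9 = H² - 9 = -9 + H²)
r(F, N) = 1/(-29 + F)
r(87, j(10, -9))/l = 1/((-29 + 87)*7041) = (1/7041)/58 = (1/58)*(1/7041) = 1/408378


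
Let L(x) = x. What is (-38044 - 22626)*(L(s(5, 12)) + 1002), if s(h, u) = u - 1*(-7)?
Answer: -61944070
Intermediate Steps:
s(h, u) = 7 + u (s(h, u) = u + 7 = 7 + u)
(-38044 - 22626)*(L(s(5, 12)) + 1002) = (-38044 - 22626)*((7 + 12) + 1002) = -60670*(19 + 1002) = -60670*1021 = -61944070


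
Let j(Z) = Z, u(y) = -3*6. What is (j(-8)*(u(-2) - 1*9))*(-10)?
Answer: -2160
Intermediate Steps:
u(y) = -18
(j(-8)*(u(-2) - 1*9))*(-10) = -8*(-18 - 1*9)*(-10) = -8*(-18 - 9)*(-10) = -8*(-27)*(-10) = 216*(-10) = -2160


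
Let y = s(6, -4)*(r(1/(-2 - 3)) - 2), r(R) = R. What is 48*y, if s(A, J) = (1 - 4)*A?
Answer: 9504/5 ≈ 1900.8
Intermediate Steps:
s(A, J) = -3*A
y = 198/5 (y = (-3*6)*(1/(-2 - 3) - 2) = -18*(1/(-5) - 2) = -18*(-⅕ - 2) = -18*(-11/5) = 198/5 ≈ 39.600)
48*y = 48*(198/5) = 9504/5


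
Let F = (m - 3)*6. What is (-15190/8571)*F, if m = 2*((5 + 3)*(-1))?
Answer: 577220/2857 ≈ 202.04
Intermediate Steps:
m = -16 (m = 2*(8*(-1)) = 2*(-8) = -16)
F = -114 (F = (-16 - 3)*6 = -19*6 = -114)
(-15190/8571)*F = -15190/8571*(-114) = 577220/2857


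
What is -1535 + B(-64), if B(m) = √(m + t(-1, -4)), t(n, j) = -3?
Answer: -1535 + I*√67 ≈ -1535.0 + 8.1853*I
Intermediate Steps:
B(m) = √(-3 + m) (B(m) = √(m - 3) = √(-3 + m))
-1535 + B(-64) = -1535 + √(-3 - 64) = -1535 + √(-67) = -1535 + I*√67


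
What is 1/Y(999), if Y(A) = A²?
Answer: 1/998001 ≈ 1.0020e-6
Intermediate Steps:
1/Y(999) = 1/(999²) = 1/998001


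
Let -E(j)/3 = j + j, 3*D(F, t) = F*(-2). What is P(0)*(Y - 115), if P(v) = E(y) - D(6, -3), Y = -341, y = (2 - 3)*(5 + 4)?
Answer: -26448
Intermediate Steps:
D(F, t) = -2*F/3 (D(F, t) = (F*(-2))/3 = (-2*F)/3 = -2*F/3)
y = -9 (y = -1*9 = -9)
E(j) = -6*j (E(j) = -3*(j + j) = -6*j)
P(v) = 58 (P(v) = -6*(-9) - (-2)*6/3 = 54 - 1*(-4) = 54 + 4 = 58)
P(0)*(Y - 115) = 58*(-341 - 115) = 58*(-456) = -26448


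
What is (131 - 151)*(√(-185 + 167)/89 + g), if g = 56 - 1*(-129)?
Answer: -3700 - 60*I*√2/89 ≈ -3700.0 - 0.9534*I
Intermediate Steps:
g = 185 (g = 56 + 129 = 185)
(131 - 151)*(√(-185 + 167)/89 + g) = (131 - 151)*(√(-185 + 167)/89 + 185) = -20*(√(-18)*(1/89) + 185) = -20*((3*I*√2)*(1/89) + 185) = -20*(3*I*√2/89 + 185) = -20*(185 + 3*I*√2/89) = -3700 - 60*I*√2/89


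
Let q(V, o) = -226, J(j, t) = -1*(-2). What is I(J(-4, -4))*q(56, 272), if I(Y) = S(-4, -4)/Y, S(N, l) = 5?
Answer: -565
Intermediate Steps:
J(j, t) = 2
I(Y) = 5/Y
I(J(-4, -4))*q(56, 272) = (5/2)*(-226) = -565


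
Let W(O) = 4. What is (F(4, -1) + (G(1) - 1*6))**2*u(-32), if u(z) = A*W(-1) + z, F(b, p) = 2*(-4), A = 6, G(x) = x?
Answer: -1352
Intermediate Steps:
F(b, p) = -8
u(z) = 24 + z (u(z) = 6*4 + z = 24 + z)
(F(4, -1) + (G(1) - 1*6))**2*u(-32) = (-8 + (1 - 1*6))**2*(24 - 32) = (-8 + (1 - 6))**2*(-8) = (-8 - 5)**2*(-8) = (-13)**2*(-8) = 169*(-8) = -1352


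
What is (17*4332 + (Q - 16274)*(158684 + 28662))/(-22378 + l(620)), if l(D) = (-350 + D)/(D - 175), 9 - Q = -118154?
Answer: -849441375591/995794 ≈ -8.5303e+5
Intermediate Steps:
Q = 118163 (Q = 9 - 1*(-118154) = 9 + 118154 = 118163)
l(D) = (-350 + D)/(-175 + D)
(17*4332 + (Q - 16274)*(158684 + 28662))/(-22378 + l(620)) = (17*4332 + (118163 - 16274)*(158684 + 28662))/(-22378 + (-350 + 620)/(-175 + 620)) = (73644 + 101889*187346)/(-22378 + 270/445) = (73644 + 19088496594)/(-22378 + (1/445)*270) = 19088570238/(-22378 + 54/89) = 19088570238/(-1991588/89) = 19088570238*(-89/1991588) = -849441375591/995794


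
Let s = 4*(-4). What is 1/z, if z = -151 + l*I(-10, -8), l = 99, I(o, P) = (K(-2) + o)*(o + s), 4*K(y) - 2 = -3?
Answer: 2/52465 ≈ 3.8121e-5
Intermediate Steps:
s = -16
K(y) = -¼ (K(y) = ½ + (¼)*(-3) = ½ - ¾ = -¼)
I(o, P) = (-16 + o)*(-¼ + o) (I(o, P) = (-¼ + o)*(o - 16) = (-¼ + o)*(-16 + o) = (-16 + o)*(-¼ + o))
z = 52465/2 (z = -151 + 99*(4 + (-10)² - 65/4*(-10)) = -151 + 99*(4 + 100 + 325/2) = -151 + 99*(533/2) = -151 + 52767/2 = 52465/2 ≈ 26233.)
1/z = 1/(52465/2) = 2/52465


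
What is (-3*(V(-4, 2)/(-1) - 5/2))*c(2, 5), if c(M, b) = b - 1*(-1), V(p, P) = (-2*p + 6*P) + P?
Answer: 441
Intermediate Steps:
V(p, P) = -2*p + 7*P
c(M, b) = 1 + b (c(M, b) = b + 1 = 1 + b)
(-3*(V(-4, 2)/(-1) - 5/2))*c(2, 5) = (-3*((-2*(-4) + 7*2)/(-1) - 5/2))*(1 + 5) = -3*((8 + 14)*(-1) - 5*1/2)*6 = -3*(22*(-1) - 5/2)*6 = -3*(-22 - 5/2)*6 = -3*(-49/2)*6 = (147/2)*6 = 441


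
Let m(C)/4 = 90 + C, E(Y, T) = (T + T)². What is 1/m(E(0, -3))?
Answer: 1/504 ≈ 0.0019841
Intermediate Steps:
E(Y, T) = 4*T² (E(Y, T) = (2*T)² = 4*T²)
m(C) = 360 + 4*C (m(C) = 4*(90 + C) = 360 + 4*C)
1/m(E(0, -3)) = 1/(360 + 4*(4*(-3)²)) = 1/(360 + 4*(4*9)) = 1/(360 + 4*36) = 1/(360 + 144) = 1/504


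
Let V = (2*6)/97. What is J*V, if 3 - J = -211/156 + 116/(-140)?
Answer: 28289/44135 ≈ 0.64097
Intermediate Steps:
V = 12/97 (V = 12*(1/97) = 12/97 ≈ 0.12371)
J = 28289/5460 (J = 3 - (-211/156 + 116/(-140)) = 3 - (-211*1/156 + 116*(-1/140)) = 3 - (-211/156 - 29/35) = 3 - 1*(-11909/5460) = 3 + 11909/5460 = 28289/5460 ≈ 5.1811)
J*V = (28289/5460)*(12/97) = 28289/44135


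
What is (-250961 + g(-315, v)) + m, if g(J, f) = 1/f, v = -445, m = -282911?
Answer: -237573041/445 ≈ -5.3387e+5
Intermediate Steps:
(-250961 + g(-315, v)) + m = (-250961 + 1/(-445)) - 282911 = (-250961 - 1/445) - 282911 = -111677646/445 - 282911 = -237573041/445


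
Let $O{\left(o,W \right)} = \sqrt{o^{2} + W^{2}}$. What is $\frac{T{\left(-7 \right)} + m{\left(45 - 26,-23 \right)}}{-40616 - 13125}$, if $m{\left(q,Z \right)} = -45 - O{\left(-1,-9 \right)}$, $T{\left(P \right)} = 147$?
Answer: $- \frac{102}{53741} + \frac{\sqrt{82}}{53741} \approx -0.0017295$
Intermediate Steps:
$O{\left(o,W \right)} = \sqrt{W^{2} + o^{2}}$
$m{\left(q,Z \right)} = -45 - \sqrt{82}$ ($m{\left(q,Z \right)} = -45 - \sqrt{\left(-9\right)^{2} + \left(-1\right)^{2}} = -45 - \sqrt{81 + 1} = -45 - \sqrt{82}$)
$\frac{T{\left(-7 \right)} + m{\left(45 - 26,-23 \right)}}{-40616 - 13125} = \frac{147 - \left(45 + \sqrt{82}\right)}{-40616 - 13125} = \frac{102 - \sqrt{82}}{-53741} = \left(102 - \sqrt{82}\right) \left(- \frac{1}{53741}\right) = - \frac{102}{53741} + \frac{\sqrt{82}}{53741}$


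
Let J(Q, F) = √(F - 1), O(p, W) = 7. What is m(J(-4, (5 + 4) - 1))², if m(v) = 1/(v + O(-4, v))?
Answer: (7 + √7)⁻² ≈ 0.010748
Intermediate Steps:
J(Q, F) = √(-1 + F)
m(v) = 1/(7 + v) (m(v) = 1/(v + 7) = 1/(7 + v))
m(J(-4, (5 + 4) - 1))² = (1/(7 + √(-1 + ((5 + 4) - 1))))² = (1/(7 + √(-1 + (9 - 1))))² = (1/(7 + √(-1 + 8)))² = (1/(7 + √7))² = (7 + √7)⁻²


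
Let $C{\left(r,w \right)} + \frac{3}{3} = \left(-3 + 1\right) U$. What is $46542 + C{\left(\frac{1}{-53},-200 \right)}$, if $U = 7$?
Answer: $46527$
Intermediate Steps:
$C{\left(r,w \right)} = -15$ ($C{\left(r,w \right)} = -1 + \left(-3 + 1\right) 7 = -1 - 14 = -15$)
$46542 + C{\left(\frac{1}{-53},-200 \right)} = 46542 - 15 = 46527$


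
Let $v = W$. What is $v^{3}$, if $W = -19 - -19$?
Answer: $0$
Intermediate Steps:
$W = 0$ ($W = -19 + 19 = 0$)
$v = 0$
$v^{3} = 0^{3} = 0$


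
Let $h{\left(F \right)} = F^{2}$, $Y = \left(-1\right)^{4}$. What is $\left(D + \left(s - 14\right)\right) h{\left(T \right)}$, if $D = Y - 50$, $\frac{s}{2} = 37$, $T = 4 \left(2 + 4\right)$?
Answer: $6336$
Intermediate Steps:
$T = 24$ ($T = 4 \cdot 6 = 24$)
$s = 74$ ($s = 2 \cdot 37 = 74$)
$Y = 1$
$D = -49$ ($D = 1 - 50 = -49$)
$\left(D + \left(s - 14\right)\right) h{\left(T \right)} = \left(-49 + \left(74 - 14\right)\right) 24^{2} = \left(-49 + 60\right) 576 = 11 \cdot 576 = 6336$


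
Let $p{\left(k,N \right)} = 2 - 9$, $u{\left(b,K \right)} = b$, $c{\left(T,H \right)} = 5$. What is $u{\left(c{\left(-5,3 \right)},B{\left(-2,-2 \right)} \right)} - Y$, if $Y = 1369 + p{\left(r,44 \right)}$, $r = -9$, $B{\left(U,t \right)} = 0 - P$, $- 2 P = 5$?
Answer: $-1357$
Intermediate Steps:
$P = - \frac{5}{2}$ ($P = \left(- \frac{1}{2}\right) 5 = - \frac{5}{2} \approx -2.5$)
$B{\left(U,t \right)} = \frac{5}{2}$ ($B{\left(U,t \right)} = 0 - - \frac{5}{2} = 0 + \frac{5}{2} = \frac{5}{2}$)
$p{\left(k,N \right)} = -7$
$Y = 1362$ ($Y = 1369 - 7 = 1362$)
$u{\left(c{\left(-5,3 \right)},B{\left(-2,-2 \right)} \right)} - Y = 5 - 1362 = -1357$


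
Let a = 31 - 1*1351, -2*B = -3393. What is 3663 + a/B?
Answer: 4141973/1131 ≈ 3662.2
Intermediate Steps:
B = 3393/2 (B = -½*(-3393) = 3393/2 ≈ 1696.5)
a = -1320 (a = 31 - 1351 = -1320)
3663 + a/B = 3663 - 1320/3393/2 = 3663 - 1320*2/3393 = 3663 - 880/1131 = 4141973/1131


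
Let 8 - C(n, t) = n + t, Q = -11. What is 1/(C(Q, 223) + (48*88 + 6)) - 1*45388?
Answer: -182732087/4026 ≈ -45388.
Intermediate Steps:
C(n, t) = 8 - n - t (C(n, t) = 8 - (n + t) = 8 + (-n - t) = 8 - n - t)
1/(C(Q, 223) + (48*88 + 6)) - 1*45388 = 1/((8 - 1*(-11) - 1*223) + (48*88 + 6)) - 1*45388 = 1/((8 + 11 - 223) + (4224 + 6)) - 45388 = 1/(-204 + 4230) - 45388 = 1/4026 - 45388 = -182732087/4026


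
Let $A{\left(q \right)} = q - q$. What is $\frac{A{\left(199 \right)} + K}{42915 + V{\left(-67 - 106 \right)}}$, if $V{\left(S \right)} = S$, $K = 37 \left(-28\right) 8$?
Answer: $- \frac{592}{3053} \approx -0.19391$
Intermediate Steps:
$K = -8288$ ($K = \left(-1036\right) 8 = -8288$)
$A{\left(q \right)} = 0$
$\frac{A{\left(199 \right)} + K}{42915 + V{\left(-67 - 106 \right)}} = \frac{0 - 8288}{42915 - 173} = - \frac{8288}{42915 - 173} = - \frac{8288}{42742} = \left(-8288\right) \frac{1}{42742} = - \frac{592}{3053}$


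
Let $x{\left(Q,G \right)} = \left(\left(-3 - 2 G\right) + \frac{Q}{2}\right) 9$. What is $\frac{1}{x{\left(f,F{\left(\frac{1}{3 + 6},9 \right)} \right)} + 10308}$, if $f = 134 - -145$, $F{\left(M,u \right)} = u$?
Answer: $\frac{2}{22749} \approx 8.7916 \cdot 10^{-5}$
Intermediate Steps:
$f = 279$ ($f = 134 + 145 = 279$)
$x{\left(Q,G \right)} = -27 - 18 G + \frac{9 Q}{2}$ ($x{\left(Q,G \right)} = \left(\left(-3 - 2 G\right) + Q \frac{1}{2}\right) 9 = \left(\left(-3 - 2 G\right) + \frac{Q}{2}\right) 9 = \left(-3 + \frac{Q}{2} - 2 G\right) 9 = -27 - 18 G + \frac{9 Q}{2}$)
$\frac{1}{x{\left(f,F{\left(\frac{1}{3 + 6},9 \right)} \right)} + 10308} = \frac{1}{\left(-27 - 162 + \frac{9}{2} \cdot 279\right) + 10308} = \frac{1}{\left(-27 - 162 + \frac{2511}{2}\right) + 10308} = \frac{1}{\frac{2133}{2} + 10308} = \frac{1}{\frac{22749}{2}} = \frac{2}{22749}$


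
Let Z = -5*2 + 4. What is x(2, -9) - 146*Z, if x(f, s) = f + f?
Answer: 880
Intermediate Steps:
x(f, s) = 2*f
Z = -6 (Z = -10 + 4 = -6)
x(2, -9) - 146*Z = 2*2 - 146*(-6) = 4 + 876 = 880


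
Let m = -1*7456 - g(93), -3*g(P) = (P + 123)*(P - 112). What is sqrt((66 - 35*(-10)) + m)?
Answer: 2*I*sqrt(2102) ≈ 91.695*I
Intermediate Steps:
g(P) = -(-112 + P)*(123 + P)/3 (g(P) = -(P + 123)*(P - 112)/3 = -(123 + P)*(-112 + P)/3 = -(-112 + P)*(123 + P)/3)
m = -8824 (m = -1*7456 - (4592 - 11/3*93 - 1/3*93**2) = -7456 - (4592 - 341 - 1/3*8649) = -7456 - (4592 - 341 - 2883) = -7456 - 1*1368 = -7456 - 1368 = -8824)
sqrt((66 - 35*(-10)) + m) = sqrt((66 - 35*(-10)) - 8824) = sqrt((66 + 350) - 8824) = sqrt(416 - 8824) = sqrt(-8408) = 2*I*sqrt(2102)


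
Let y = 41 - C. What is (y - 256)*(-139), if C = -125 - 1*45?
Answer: 6255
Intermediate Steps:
C = -170 (C = -125 - 45 = -170)
y = 211 (y = 41 - 1*(-170) = 41 + 170 = 211)
(y - 256)*(-139) = (211 - 256)*(-139) = -45*(-139) = 6255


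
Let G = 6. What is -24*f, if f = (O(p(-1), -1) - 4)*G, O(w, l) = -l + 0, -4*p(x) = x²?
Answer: 432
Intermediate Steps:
p(x) = -x²/4
O(w, l) = -l
f = -18 (f = (-1*(-1) - 4)*6 = (1 - 4)*6 = -3*6 = -18)
-24*f = -24*(-18) = 432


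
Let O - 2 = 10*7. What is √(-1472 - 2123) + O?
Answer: 72 + I*√3595 ≈ 72.0 + 59.958*I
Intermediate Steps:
O = 72 (O = 2 + 10*7 = 2 + 70 = 72)
√(-1472 - 2123) + O = √(-1472 - 2123) + 72 = √(-3595) + 72 = I*√3595 + 72 = 72 + I*√3595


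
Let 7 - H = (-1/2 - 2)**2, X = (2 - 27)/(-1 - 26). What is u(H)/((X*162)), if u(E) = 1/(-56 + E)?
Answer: -2/16575 ≈ -0.00012066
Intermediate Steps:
X = 25/27 (X = -25/(-27) = -25*(-1/27) = 25/27 ≈ 0.92593)
H = 3/4 (H = 7 - (-1/2 - 2)**2 = 7 - (-5/2)**2 = 7 - 1*25/4 = 7 - 25/4 = 3/4 ≈ 0.75000)
u(H)/((X*162)) = 1/((-56 + 3/4)*(((25/27)*162))) = 1/(-221/4*150) = -4/221*1/150 = -2/16575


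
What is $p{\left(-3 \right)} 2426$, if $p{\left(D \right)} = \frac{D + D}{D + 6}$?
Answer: $-4852$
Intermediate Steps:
$p{\left(D \right)} = \frac{2 D}{6 + D}$
$p{\left(-3 \right)} 2426 = 2 \left(-3\right) \frac{1}{6 - 3} \cdot 2426 = 2 \left(-3\right) \frac{1}{3} \cdot 2426 = \left(-2\right) 2426 = -4852$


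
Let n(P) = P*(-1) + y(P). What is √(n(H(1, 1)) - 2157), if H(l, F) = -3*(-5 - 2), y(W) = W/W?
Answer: I*√2177 ≈ 46.658*I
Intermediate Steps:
y(W) = 1
H(l, F) = 21 (H(l, F) = -3*(-7) = 21)
n(P) = 1 - P (n(P) = P*(-1) + 1 = -P + 1 = 1 - P)
√(n(H(1, 1)) - 2157) = √((1 - 1*21) - 2157) = √((1 - 21) - 2157) = √(-20 - 2157) = √(-2177) = I*√2177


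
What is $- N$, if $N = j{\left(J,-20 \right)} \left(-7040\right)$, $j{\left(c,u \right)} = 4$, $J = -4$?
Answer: $28160$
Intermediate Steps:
$N = -28160$ ($N = 4 \left(-7040\right) = -28160$)
$- N = \left(-1\right) \left(-28160\right) = 28160$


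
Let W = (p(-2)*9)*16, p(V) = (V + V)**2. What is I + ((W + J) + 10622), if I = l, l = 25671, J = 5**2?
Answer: 38622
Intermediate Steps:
J = 25
p(V) = 4*V**2 (p(V) = (2*V)**2 = 4*V**2)
W = 2304 (W = ((4*(-2)**2)*9)*16 = ((4*4)*9)*16 = (16*9)*16 = 144*16 = 2304)
I = 25671
I + ((W + J) + 10622) = 25671 + ((2304 + 25) + 10622) = 25671 + (2329 + 10622) = 25671 + 12951 = 38622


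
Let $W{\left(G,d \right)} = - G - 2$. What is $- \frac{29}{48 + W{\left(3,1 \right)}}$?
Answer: $- \frac{29}{43} \approx -0.67442$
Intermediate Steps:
$W{\left(G,d \right)} = -2 - G$
$- \frac{29}{48 + W{\left(3,1 \right)}} = - \frac{29}{48 - 5} = - \frac{29}{43}$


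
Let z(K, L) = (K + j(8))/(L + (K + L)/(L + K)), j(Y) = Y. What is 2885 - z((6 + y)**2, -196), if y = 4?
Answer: 187561/65 ≈ 2885.6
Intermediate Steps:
z(K, L) = (8 + K)/(1 + L) (z(K, L) = (K + 8)/(L + (K + L)/(L + K)) = (8 + K)/(L + (K + L)/(K + L)) = (8 + K)/(L + 1) = (8 + K)/(1 + L))
2885 - z((6 + y)**2, -196) = 2885 - (8 + (6 + 4)**2)/(1 - 196) = 2885 - (8 + 10**2)/(-195) = 2885 - (-1)*(8 + 100)/195 = 2885 - (-1)*108/195 = 2885 - 1*(-36/65) = 2885 + 36/65 = 187561/65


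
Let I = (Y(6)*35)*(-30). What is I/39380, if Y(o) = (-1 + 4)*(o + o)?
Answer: -1890/1969 ≈ -0.95988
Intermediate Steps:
Y(o) = 6*o (Y(o) = 3*(2*o) = 6*o)
I = -37800 (I = ((6*6)*35)*(-30) = (36*35)*(-30) = 1260*(-30) = -37800)
I/39380 = -37800/39380 = -37800*1/39380 = -1890/1969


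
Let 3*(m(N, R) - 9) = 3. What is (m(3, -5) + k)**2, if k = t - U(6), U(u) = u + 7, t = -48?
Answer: 2601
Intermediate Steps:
m(N, R) = 10 (m(N, R) = 9 + (1/3)*3 = 9 + 1 = 10)
U(u) = 7 + u
k = -61 (k = -48 - (7 + 6) = -48 - 1*13 = -48 - 13 = -61)
(m(3, -5) + k)**2 = (10 - 61)**2 = (-51)**2 = 2601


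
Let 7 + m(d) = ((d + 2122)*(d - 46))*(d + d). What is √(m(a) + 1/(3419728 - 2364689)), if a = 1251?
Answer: √11319512432543266979422/1055039 ≈ 1.0084e+5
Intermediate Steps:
m(d) = -7 + 2*d*(-46 + d)*(2122 + d) (m(d) = -7 + ((d + 2122)*(d - 46))*(d + d) = -7 + ((2122 + d)*(-46 + d))*(2*d) = -7 + ((-46 + d)*(2122 + d))*(2*d) = -7 + 2*d*(-46 + d)*(2122 + d))
√(m(a) + 1/(3419728 - 2364689)) = √((-7 - 195224*1251 + 2*1251³ + 4152*1251²) + 1/(3419728 - 2364689)) = √((-7 - 244225224 + 2*1957816251 + 4152*1565001) + 1/1055039) = √((-7 - 244225224 + 3915632502 + 6497884152) + 1/1055039) = √(10169291423 + 1/1055039) = √(10728999053630498/1055039) = √11319512432543266979422/1055039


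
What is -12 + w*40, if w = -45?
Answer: -1812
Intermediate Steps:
-12 + w*40 = -12 - 45*40 = -12 - 1800 = -1812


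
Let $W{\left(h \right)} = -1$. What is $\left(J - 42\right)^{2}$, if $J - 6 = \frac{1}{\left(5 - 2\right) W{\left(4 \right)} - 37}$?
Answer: $\frac{2076481}{1600} \approx 1297.8$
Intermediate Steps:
$J = \frac{239}{40}$ ($J = 6 + \frac{1}{\left(5 - 2\right) \left(-1\right) - 37} = 6 + \frac{1}{3 \left(-1\right) - 37} = 6 + \frac{1}{-3 - 37} = 6 + \frac{1}{-40} = 6 - \frac{1}{40} = \frac{239}{40} \approx 5.975$)
$\left(J - 42\right)^{2} = \left(\frac{239}{40} - 42\right)^{2} = \left(- \frac{1441}{40}\right)^{2} = \frac{2076481}{1600}$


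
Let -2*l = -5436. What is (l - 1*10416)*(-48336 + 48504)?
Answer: -1293264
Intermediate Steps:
l = 2718 (l = -1/2*(-5436) = 2718)
(l - 1*10416)*(-48336 + 48504) = (2718 - 1*10416)*(-48336 + 48504) = (2718 - 10416)*168 = -7698*168 = -1293264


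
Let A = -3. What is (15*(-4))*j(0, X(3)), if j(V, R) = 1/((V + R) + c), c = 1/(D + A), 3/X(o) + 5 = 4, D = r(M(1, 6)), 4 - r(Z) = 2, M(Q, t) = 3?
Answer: 15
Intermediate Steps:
r(Z) = 2 (r(Z) = 4 - 1*2 = 4 - 2 = 2)
D = 2
X(o) = -3 (X(o) = 3/(-5 + 4) = 3/(-1) = 3*(-1) = -3)
c = -1 (c = 1/(2 - 3) = 1/(-1) = -1)
j(V, R) = 1/(-1 + R + V) (j(V, R) = 1/((V + R) - 1) = 1/((R + V) - 1) = 1/(-1 + R + V))
(15*(-4))*j(0, X(3)) = (15*(-4))/(-1 - 3 + 0) = -60/(-4) = -60*(-¼) = 15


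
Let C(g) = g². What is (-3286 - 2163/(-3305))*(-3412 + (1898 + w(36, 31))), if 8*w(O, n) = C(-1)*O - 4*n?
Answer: 3311710435/661 ≈ 5.0102e+6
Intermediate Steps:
w(O, n) = -n/2 + O/8 (w(O, n) = ((-1)²*O - 4*n)/8 = (1*O - 4*n)/8 = (O - 4*n)/8 = -n/2 + O/8)
(-3286 - 2163/(-3305))*(-3412 + (1898 + w(36, 31))) = (-3286 - 2163/(-3305))*(-3412 + (1898 + (-½*31 + (⅛)*36))) = (-3286 - 2163*(-1/3305))*(-3412 + (1898 + (-31/2 + 9/2))) = (-3286 + 2163/3305)*(-3412 + (1898 - 11)) = -10858067*(-3412 + 1887)/3305 = -10858067/3305*(-1525) = 3311710435/661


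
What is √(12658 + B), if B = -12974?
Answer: 2*I*√79 ≈ 17.776*I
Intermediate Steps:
√(12658 + B) = √(12658 - 12974) = √(-316) = 2*I*√79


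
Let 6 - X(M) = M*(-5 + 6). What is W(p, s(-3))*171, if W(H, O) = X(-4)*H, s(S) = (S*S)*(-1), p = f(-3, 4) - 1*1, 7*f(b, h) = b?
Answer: -17100/7 ≈ -2442.9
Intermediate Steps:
X(M) = 6 - M (X(M) = 6 - M*(-5 + 6) = 6 - M)
f(b, h) = b/7
p = -10/7 (p = (⅐)*(-3) - 1*1 = -3/7 - 1 = -10/7 ≈ -1.4286)
s(S) = -S² (s(S) = S²*(-1) = -S²)
W(H, O) = 10*H (W(H, O) = (6 - 1*(-4))*H = (6 + 4)*H = 10*H)
W(p, s(-3))*171 = (10*(-10/7))*171 = -100/7*171 = -17100/7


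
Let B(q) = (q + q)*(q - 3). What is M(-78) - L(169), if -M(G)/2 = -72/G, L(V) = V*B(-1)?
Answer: -17600/13 ≈ -1353.8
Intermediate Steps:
B(q) = 2*q*(-3 + q) (B(q) = (2*q)*(-3 + q) = 2*q*(-3 + q))
L(V) = 8*V (L(V) = V*(2*(-1)*(-3 - 1)) = V*(2*(-1)*(-4)) = V*8 = 8*V)
M(G) = 144/G (M(G) = -(-144)/G = 144/G)
M(-78) - L(169) = 144/(-78) - 8*169 = 144*(-1/78) - 1*1352 = -24/13 - 1352 = -17600/13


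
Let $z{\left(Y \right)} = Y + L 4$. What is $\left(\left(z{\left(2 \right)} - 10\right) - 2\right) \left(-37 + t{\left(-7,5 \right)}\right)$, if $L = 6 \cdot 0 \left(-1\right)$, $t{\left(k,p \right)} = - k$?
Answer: $300$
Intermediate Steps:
$L = 0$ ($L = 6 \cdot 0 = 0$)
$z{\left(Y \right)} = Y$ ($z{\left(Y \right)} = Y + 0 \cdot 4 = Y + 0 = Y$)
$\left(\left(z{\left(2 \right)} - 10\right) - 2\right) \left(-37 + t{\left(-7,5 \right)}\right) = \left(\left(2 - 10\right) - 2\right) \left(-37 - -7\right) = \left(-8 - 2\right) \left(-37 + 7\right) = \left(-10\right) \left(-30\right) = 300$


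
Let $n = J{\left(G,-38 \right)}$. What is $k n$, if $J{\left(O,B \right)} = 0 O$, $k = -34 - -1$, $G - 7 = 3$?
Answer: $0$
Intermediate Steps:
$G = 10$ ($G = 7 + 3 = 10$)
$k = -33$ ($k = -34 + 1 = -33$)
$J{\left(O,B \right)} = 0$
$n = 0$
$k n = \left(-33\right) 0 = 0$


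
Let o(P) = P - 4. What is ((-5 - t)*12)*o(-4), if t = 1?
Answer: 576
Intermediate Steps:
o(P) = -4 + P
((-5 - t)*12)*o(-4) = ((-5 - 1*1)*12)*(-4 - 4) = ((-5 - 1)*12)*(-8) = -6*12*(-8) = -72*(-8) = 576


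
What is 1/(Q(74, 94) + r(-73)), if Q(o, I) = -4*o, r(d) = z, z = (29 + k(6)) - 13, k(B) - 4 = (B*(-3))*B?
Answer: -1/384 ≈ -0.0026042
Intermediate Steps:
k(B) = 4 - 3*B² (k(B) = 4 + (B*(-3))*B = 4 + (-3*B)*B = 4 - 3*B²)
z = -88 (z = (29 + (4 - 3*6²)) - 13 = (29 + (4 - 3*36)) - 13 = (29 + (4 - 108)) - 13 = (29 - 104) - 13 = -75 - 13 = -88)
r(d) = -88
1/(Q(74, 94) + r(-73)) = 1/(-4*74 - 88) = 1/(-296 - 88) = 1/(-384) = -1/384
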